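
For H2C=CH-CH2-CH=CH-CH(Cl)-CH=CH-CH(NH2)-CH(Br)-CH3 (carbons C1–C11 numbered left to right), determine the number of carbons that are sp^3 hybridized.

C1: sp2
C2: sp2
C3: sp3 ✓
C4: sp2
C5: sp2
C6: sp3 ✓
C7: sp2
C8: sp2
C9: sp3 ✓
C10: sp3 ✓
C11: sp3 ✓
C3, C6, C9, C10, C11 → 5 sp3 carbons.

5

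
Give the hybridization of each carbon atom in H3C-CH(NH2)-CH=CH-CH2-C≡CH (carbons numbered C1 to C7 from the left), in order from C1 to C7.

C1 sp3, C2 sp3, C3 sp2, C4 sp2, C5 sp3, C6 sp, C7 sp

C1 — 4 σ bonds. Steric number 4, so sp3.
C2: 4 σ bonds; 4 regions of electron density → sp3.
C3 is sp2: 3 σ bonds, plus one π bond, 3 electron-density regions.
C4 is sp2: 3 σ bonds, plus one π bond, 3 electron-density regions.
C5 — 4 σ bonds. Steric number 4, so sp3.
C6: 2 σ bonds, plus two π bonds — 2 electron domains, sp.
C7 carries 2 σ bonds, plus two π bonds, giving a steric number of 2, so it is sp.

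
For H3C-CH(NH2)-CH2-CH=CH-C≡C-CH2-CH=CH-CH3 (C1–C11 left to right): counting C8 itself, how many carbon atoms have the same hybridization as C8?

C8 is sp3 (only σ bonds).
C1: sp3 ✓
C2: sp3 ✓
C3: sp3 ✓
C4: sp2
C5: sp2
C6: sp
C7: sp
C8: sp3 ✓
C9: sp2
C10: sp2
C11: sp3 ✓
5 carbons are sp3.

5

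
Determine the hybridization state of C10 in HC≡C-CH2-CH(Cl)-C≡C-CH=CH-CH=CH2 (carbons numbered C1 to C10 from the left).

C10 is sp2: 3 σ bonds, plus one π bond, 3 electron-density regions.

sp²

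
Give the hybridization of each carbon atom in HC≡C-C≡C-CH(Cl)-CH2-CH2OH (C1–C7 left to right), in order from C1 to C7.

C1 carries 2 σ bonds, plus two π bonds, giving a steric number of 2, so it is sp.
C2: 2 σ bonds, plus two π bonds; 2 regions of electron density → sp.
C3 — 2 σ bonds, plus two π bonds. Steric number 2, so sp.
C4 — 2 σ bonds, plus two π bonds. Steric number 2, so sp.
C5 is sp3: 4 σ bonds, 4 electron-density regions.
C6 (4 σ bonds) has steric number 4: sp3.
C7 has 4 σ bonds: steric number 4 → sp3.

C1 sp, C2 sp, C3 sp, C4 sp, C5 sp3, C6 sp3, C7 sp3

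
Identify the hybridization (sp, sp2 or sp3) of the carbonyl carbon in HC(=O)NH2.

sp^2

The carbonyl carbon: 3 σ bonds, plus one π bond; 3 regions of electron density → sp2.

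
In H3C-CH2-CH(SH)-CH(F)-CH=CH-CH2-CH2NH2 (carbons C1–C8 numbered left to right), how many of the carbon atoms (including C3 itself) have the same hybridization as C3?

6

C3 is sp3 (only σ bonds).
C1: sp3 ✓
C2: sp3 ✓
C3: sp3 ✓
C4: sp3 ✓
C5: sp2
C6: sp2
C7: sp3 ✓
C8: sp3 ✓
6 carbons are sp3.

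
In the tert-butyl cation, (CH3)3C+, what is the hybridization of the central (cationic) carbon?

sp^2

Three σ bonds and an empty p orbital; no lone pair → steric number 3 → sp2 and planar.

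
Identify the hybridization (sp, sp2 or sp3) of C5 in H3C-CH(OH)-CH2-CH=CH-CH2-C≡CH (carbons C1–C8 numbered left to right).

C5 — 3 σ bonds, plus one π bond. Steric number 3, so sp2.

sp^2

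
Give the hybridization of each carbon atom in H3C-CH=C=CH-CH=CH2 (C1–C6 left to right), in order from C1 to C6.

C1 sp3, C2 sp2, C3 sp, C4 sp2, C5 sp2, C6 sp2

C1 — 4 σ bonds. Steric number 4, so sp3.
C2 (3 σ bonds, plus one π bond) has steric number 3: sp2.
C3 — 2 σ bonds, plus two π bonds. Steric number 2, so sp.
C4 is sp2: 3 σ bonds, plus one π bond, 3 electron-density regions.
C5: 3 σ bonds, plus one π bond — 3 electron domains, sp2.
C6 carries 3 σ bonds, plus one π bond, giving a steric number of 3, so it is sp2.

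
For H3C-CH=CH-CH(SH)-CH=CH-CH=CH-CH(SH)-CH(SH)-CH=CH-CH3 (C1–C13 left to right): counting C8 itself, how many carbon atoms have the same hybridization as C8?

8

C8 is sp2 (one π bond).
C1: sp3
C2: sp2 ✓
C3: sp2 ✓
C4: sp3
C5: sp2 ✓
C6: sp2 ✓
C7: sp2 ✓
C8: sp2 ✓
C9: sp3
C10: sp3
C11: sp2 ✓
C12: sp2 ✓
C13: sp3
8 carbons are sp2.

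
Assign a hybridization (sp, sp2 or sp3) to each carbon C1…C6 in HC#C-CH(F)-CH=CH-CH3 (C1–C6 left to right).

C1 sp, C2 sp, C3 sp3, C4 sp2, C5 sp2, C6 sp3

C1 (2 σ bonds, plus two π bonds) has steric number 2: sp.
C2 has 2 σ bonds, plus two π bonds: steric number 2 → sp.
C3 is sp3: 4 σ bonds, 4 electron-density regions.
C4 (3 σ bonds, plus one π bond) has steric number 3: sp2.
C5 is sp2: 3 σ bonds, plus one π bond, 3 electron-density regions.
C6 — 4 σ bonds. Steric number 4, so sp3.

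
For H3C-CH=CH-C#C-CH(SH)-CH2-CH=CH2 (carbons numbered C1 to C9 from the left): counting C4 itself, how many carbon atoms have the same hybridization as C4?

2

C4 is sp (two π bonds).
C1: sp3
C2: sp2
C3: sp2
C4: sp ✓
C5: sp ✓
C6: sp3
C7: sp3
C8: sp2
C9: sp2
2 carbons are sp.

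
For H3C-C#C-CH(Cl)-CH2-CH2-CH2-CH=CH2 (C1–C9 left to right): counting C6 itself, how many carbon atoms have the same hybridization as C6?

C6 is sp3 (only σ bonds).
C1: sp3 ✓
C2: sp
C3: sp
C4: sp3 ✓
C5: sp3 ✓
C6: sp3 ✓
C7: sp3 ✓
C8: sp2
C9: sp2
5 carbons are sp3.

5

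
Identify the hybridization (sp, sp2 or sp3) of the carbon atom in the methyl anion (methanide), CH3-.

sp³

Three σ bonds + one lone pair = steric number 4 → sp3, pyramidal.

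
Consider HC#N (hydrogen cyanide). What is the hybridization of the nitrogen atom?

The nitrogen atom: 1 σ bond and 1 lone pair, plus two π bonds; 2 regions of electron density → sp.

sp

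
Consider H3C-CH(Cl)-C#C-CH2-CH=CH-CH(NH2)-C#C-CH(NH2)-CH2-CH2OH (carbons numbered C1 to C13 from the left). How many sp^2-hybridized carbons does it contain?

2

C1: sp3
C2: sp3
C3: sp
C4: sp
C5: sp3
C6: sp2 ✓
C7: sp2 ✓
C8: sp3
C9: sp
C10: sp
C11: sp3
C12: sp3
C13: sp3
C6, C7 → 2 sp2 carbons.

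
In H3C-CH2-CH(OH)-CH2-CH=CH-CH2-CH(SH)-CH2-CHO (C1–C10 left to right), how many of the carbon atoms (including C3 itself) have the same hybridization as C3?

7

C3 is sp3 (only σ bonds).
C1: sp3 ✓
C2: sp3 ✓
C3: sp3 ✓
C4: sp3 ✓
C5: sp2
C6: sp2
C7: sp3 ✓
C8: sp3 ✓
C9: sp3 ✓
C10: sp2
7 carbons are sp3.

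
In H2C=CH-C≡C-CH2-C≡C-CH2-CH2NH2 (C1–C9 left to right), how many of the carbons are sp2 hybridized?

2

C1: sp2 ✓
C2: sp2 ✓
C3: sp
C4: sp
C5: sp3
C6: sp
C7: sp
C8: sp3
C9: sp3
C1, C2 → 2 sp2 carbons.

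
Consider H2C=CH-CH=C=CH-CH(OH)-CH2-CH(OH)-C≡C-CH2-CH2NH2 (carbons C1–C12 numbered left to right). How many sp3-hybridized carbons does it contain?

C1: sp2
C2: sp2
C3: sp2
C4: sp
C5: sp2
C6: sp3 ✓
C7: sp3 ✓
C8: sp3 ✓
C9: sp
C10: sp
C11: sp3 ✓
C12: sp3 ✓
C6, C7, C8, C11, C12 → 5 sp3 carbons.

5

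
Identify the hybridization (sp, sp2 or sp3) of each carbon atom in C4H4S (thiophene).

Each carbon atom: 3 σ bonds, plus one π bond; 3 regions of electron density → sp2.

sp^2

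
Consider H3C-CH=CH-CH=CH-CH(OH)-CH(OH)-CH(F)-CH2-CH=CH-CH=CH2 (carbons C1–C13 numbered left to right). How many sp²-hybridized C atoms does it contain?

8

C1: sp3
C2: sp2 ✓
C3: sp2 ✓
C4: sp2 ✓
C5: sp2 ✓
C6: sp3
C7: sp3
C8: sp3
C9: sp3
C10: sp2 ✓
C11: sp2 ✓
C12: sp2 ✓
C13: sp2 ✓
C2, C3, C4, C5, C10, C11, C12, C13 → 8 sp2 carbons.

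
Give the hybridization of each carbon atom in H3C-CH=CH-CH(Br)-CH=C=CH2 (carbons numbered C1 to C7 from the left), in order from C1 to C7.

C1 is sp3: 4 σ bonds, 4 electron-density regions.
C2 has 3 σ bonds, plus one π bond: steric number 3 → sp2.
C3: 3 σ bonds, plus one π bond; 3 regions of electron density → sp2.
C4 — 4 σ bonds. Steric number 4, so sp3.
C5 is sp2: 3 σ bonds, plus one π bond, 3 electron-density regions.
C6: 2 σ bonds, plus two π bonds — 2 electron domains, sp.
C7 (3 σ bonds, plus one π bond) has steric number 3: sp2.

C1 sp3, C2 sp2, C3 sp2, C4 sp3, C5 sp2, C6 sp, C7 sp2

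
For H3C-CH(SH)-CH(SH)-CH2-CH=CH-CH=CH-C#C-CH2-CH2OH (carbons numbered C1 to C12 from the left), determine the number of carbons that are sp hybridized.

2

C1: sp3
C2: sp3
C3: sp3
C4: sp3
C5: sp2
C6: sp2
C7: sp2
C8: sp2
C9: sp ✓
C10: sp ✓
C11: sp3
C12: sp3
C9, C10 → 2 sp carbons.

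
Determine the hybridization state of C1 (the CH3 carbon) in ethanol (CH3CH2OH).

C1 (the CH3 carbon): 4 σ bonds; 4 regions of electron density → sp3.

sp^3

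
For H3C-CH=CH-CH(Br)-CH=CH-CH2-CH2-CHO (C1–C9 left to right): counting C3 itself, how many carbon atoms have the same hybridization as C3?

C3 is sp2 (one π bond).
C1: sp3
C2: sp2 ✓
C3: sp2 ✓
C4: sp3
C5: sp2 ✓
C6: sp2 ✓
C7: sp3
C8: sp3
C9: sp2 ✓
5 carbons are sp2.

5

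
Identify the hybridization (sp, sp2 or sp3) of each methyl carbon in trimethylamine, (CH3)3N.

sp^3

Each methyl carbon: 4 σ bonds; 4 regions of electron density → sp3.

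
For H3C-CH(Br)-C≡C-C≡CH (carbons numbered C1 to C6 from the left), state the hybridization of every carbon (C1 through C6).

C1 sp3, C2 sp3, C3 sp, C4 sp, C5 sp, C6 sp

C1: 4 σ bonds — 4 electron domains, sp3.
C2 (4 σ bonds) has steric number 4: sp3.
C3 is sp: 2 σ bonds, plus two π bonds, 2 electron-density regions.
C4 is sp: 2 σ bonds, plus two π bonds, 2 electron-density regions.
C5 — 2 σ bonds, plus two π bonds. Steric number 2, so sp.
C6 has 2 σ bonds, plus two π bonds: steric number 2 → sp.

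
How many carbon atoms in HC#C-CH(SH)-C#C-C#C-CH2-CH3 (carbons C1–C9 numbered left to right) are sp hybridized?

6

C1: sp ✓
C2: sp ✓
C3: sp3
C4: sp ✓
C5: sp ✓
C6: sp ✓
C7: sp ✓
C8: sp3
C9: sp3
C1, C2, C4, C5, C6, C7 → 6 sp carbons.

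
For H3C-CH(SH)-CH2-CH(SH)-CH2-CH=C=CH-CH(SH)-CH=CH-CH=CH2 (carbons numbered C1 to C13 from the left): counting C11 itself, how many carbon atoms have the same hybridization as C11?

C11 is sp2 (one π bond).
C1: sp3
C2: sp3
C3: sp3
C4: sp3
C5: sp3
C6: sp2 ✓
C7: sp
C8: sp2 ✓
C9: sp3
C10: sp2 ✓
C11: sp2 ✓
C12: sp2 ✓
C13: sp2 ✓
6 carbons are sp2.

6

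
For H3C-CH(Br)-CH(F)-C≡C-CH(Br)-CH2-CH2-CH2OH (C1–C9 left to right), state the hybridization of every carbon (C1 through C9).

C1 sp3, C2 sp3, C3 sp3, C4 sp, C5 sp, C6 sp3, C7 sp3, C8 sp3, C9 sp3

C1 carries 4 σ bonds, giving a steric number of 4, so it is sp3.
C2 — 4 σ bonds. Steric number 4, so sp3.
C3 is sp3: 4 σ bonds, 4 electron-density regions.
C4 (2 σ bonds, plus two π bonds) has steric number 2: sp.
C5: 2 σ bonds, plus two π bonds; 2 regions of electron density → sp.
C6 is sp3: 4 σ bonds, 4 electron-density regions.
C7 carries 4 σ bonds, giving a steric number of 4, so it is sp3.
C8 has 4 σ bonds: steric number 4 → sp3.
C9 has 4 σ bonds: steric number 4 → sp3.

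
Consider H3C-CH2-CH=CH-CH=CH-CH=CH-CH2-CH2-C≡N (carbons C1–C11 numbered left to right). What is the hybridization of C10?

sp^3

C10 carries 4 σ bonds, giving a steric number of 4, so it is sp3.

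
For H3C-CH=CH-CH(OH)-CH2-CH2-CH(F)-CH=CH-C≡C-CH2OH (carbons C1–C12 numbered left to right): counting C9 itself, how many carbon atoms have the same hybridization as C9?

4

C9 is sp2 (one π bond).
C1: sp3
C2: sp2 ✓
C3: sp2 ✓
C4: sp3
C5: sp3
C6: sp3
C7: sp3
C8: sp2 ✓
C9: sp2 ✓
C10: sp
C11: sp
C12: sp3
4 carbons are sp2.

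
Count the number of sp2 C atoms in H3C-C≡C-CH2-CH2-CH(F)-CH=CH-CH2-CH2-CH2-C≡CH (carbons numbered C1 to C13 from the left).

2

C1: sp3
C2: sp
C3: sp
C4: sp3
C5: sp3
C6: sp3
C7: sp2 ✓
C8: sp2 ✓
C9: sp3
C10: sp3
C11: sp3
C12: sp
C13: sp
C7, C8 → 2 sp2 carbons.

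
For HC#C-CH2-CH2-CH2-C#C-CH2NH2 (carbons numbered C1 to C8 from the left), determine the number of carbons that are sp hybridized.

4

C1: sp ✓
C2: sp ✓
C3: sp3
C4: sp3
C5: sp3
C6: sp ✓
C7: sp ✓
C8: sp3
C1, C2, C6, C7 → 4 sp carbons.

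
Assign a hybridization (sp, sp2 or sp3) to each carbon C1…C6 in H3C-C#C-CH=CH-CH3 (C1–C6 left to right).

C1: 4 σ bonds — 4 electron domains, sp3.
C2: 2 σ bonds, plus two π bonds — 2 electron domains, sp.
C3 is sp: 2 σ bonds, plus two π bonds, 2 electron-density regions.
C4 has 3 σ bonds, plus one π bond: steric number 3 → sp2.
C5 has 3 σ bonds, plus one π bond: steric number 3 → sp2.
C6: 4 σ bonds; 4 regions of electron density → sp3.

C1 sp3, C2 sp, C3 sp, C4 sp2, C5 sp2, C6 sp3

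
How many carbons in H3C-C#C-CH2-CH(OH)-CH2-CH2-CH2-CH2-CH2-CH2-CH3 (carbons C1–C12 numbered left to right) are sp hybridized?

2

C1: sp3
C2: sp ✓
C3: sp ✓
C4: sp3
C5: sp3
C6: sp3
C7: sp3
C8: sp3
C9: sp3
C10: sp3
C11: sp3
C12: sp3
C2, C3 → 2 sp carbons.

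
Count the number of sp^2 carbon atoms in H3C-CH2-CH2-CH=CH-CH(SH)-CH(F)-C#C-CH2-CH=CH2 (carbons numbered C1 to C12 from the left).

C1: sp3
C2: sp3
C3: sp3
C4: sp2 ✓
C5: sp2 ✓
C6: sp3
C7: sp3
C8: sp
C9: sp
C10: sp3
C11: sp2 ✓
C12: sp2 ✓
C4, C5, C11, C12 → 4 sp2 carbons.

4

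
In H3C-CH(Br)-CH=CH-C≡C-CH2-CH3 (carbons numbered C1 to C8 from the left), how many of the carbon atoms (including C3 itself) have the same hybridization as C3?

C3 is sp2 (one π bond).
C1: sp3
C2: sp3
C3: sp2 ✓
C4: sp2 ✓
C5: sp
C6: sp
C7: sp3
C8: sp3
2 carbons are sp2.

2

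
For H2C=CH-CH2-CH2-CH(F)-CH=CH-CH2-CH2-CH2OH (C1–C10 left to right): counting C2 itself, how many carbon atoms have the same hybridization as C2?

C2 is sp2 (one π bond).
C1: sp2 ✓
C2: sp2 ✓
C3: sp3
C4: sp3
C5: sp3
C6: sp2 ✓
C7: sp2 ✓
C8: sp3
C9: sp3
C10: sp3
4 carbons are sp2.

4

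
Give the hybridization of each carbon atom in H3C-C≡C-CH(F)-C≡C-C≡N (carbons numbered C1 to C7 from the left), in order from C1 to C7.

C1 sp3, C2 sp, C3 sp, C4 sp3, C5 sp, C6 sp, C7 sp

C1 is sp3: 4 σ bonds, 4 electron-density regions.
C2 carries 2 σ bonds, plus two π bonds, giving a steric number of 2, so it is sp.
C3: 2 σ bonds, plus two π bonds — 2 electron domains, sp.
C4: 4 σ bonds — 4 electron domains, sp3.
C5 — 2 σ bonds, plus two π bonds. Steric number 2, so sp.
C6: 2 σ bonds, plus two π bonds — 2 electron domains, sp.
C7: 2 σ bonds, plus two π bonds; 2 regions of electron density → sp.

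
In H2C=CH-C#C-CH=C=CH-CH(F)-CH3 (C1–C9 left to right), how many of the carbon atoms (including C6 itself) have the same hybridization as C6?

C6 is sp (two π bonds).
C1: sp2
C2: sp2
C3: sp ✓
C4: sp ✓
C5: sp2
C6: sp ✓
C7: sp2
C8: sp3
C9: sp3
3 carbons are sp.

3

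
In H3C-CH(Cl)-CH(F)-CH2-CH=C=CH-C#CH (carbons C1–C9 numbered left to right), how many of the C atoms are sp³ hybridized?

4

C1: sp3 ✓
C2: sp3 ✓
C3: sp3 ✓
C4: sp3 ✓
C5: sp2
C6: sp
C7: sp2
C8: sp
C9: sp
C1, C2, C3, C4 → 4 sp3 carbons.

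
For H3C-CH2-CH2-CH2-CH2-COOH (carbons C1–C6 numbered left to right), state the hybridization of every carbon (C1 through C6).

C1 sp3, C2 sp3, C3 sp3, C4 sp3, C5 sp3, C6 sp2

C1 — 4 σ bonds. Steric number 4, so sp3.
C2: 4 σ bonds; 4 regions of electron density → sp3.
C3 — 4 σ bonds. Steric number 4, so sp3.
C4 — 4 σ bonds. Steric number 4, so sp3.
C5 — 4 σ bonds. Steric number 4, so sp3.
C6 has 3 σ bonds, plus one π bond: steric number 3 → sp2.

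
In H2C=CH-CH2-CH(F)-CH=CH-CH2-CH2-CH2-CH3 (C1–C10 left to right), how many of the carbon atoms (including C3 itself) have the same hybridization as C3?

6

C3 is sp3 (only σ bonds).
C1: sp2
C2: sp2
C3: sp3 ✓
C4: sp3 ✓
C5: sp2
C6: sp2
C7: sp3 ✓
C8: sp3 ✓
C9: sp3 ✓
C10: sp3 ✓
6 carbons are sp3.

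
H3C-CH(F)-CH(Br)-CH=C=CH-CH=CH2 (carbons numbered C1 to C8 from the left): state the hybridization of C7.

C7 — 3 σ bonds, plus one π bond. Steric number 3, so sp2.

sp2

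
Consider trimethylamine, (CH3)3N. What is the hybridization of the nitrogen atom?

sp³

The nitrogen atom: 3 σ bonds and 1 lone pair; 4 regions of electron density → sp3.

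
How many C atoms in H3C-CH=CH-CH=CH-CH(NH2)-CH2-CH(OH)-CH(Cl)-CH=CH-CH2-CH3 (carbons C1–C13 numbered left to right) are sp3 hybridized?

C1: sp3 ✓
C2: sp2
C3: sp2
C4: sp2
C5: sp2
C6: sp3 ✓
C7: sp3 ✓
C8: sp3 ✓
C9: sp3 ✓
C10: sp2
C11: sp2
C12: sp3 ✓
C13: sp3 ✓
C1, C6, C7, C8, C9, C12, C13 → 7 sp3 carbons.

7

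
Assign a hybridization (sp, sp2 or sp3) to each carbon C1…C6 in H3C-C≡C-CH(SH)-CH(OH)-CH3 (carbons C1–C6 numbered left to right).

C1 sp3, C2 sp, C3 sp, C4 sp3, C5 sp3, C6 sp3

C1: 4 σ bonds; 4 regions of electron density → sp3.
C2 has 2 σ bonds, plus two π bonds: steric number 2 → sp.
C3: 2 σ bonds, plus two π bonds; 2 regions of electron density → sp.
C4 is sp3: 4 σ bonds, 4 electron-density regions.
C5 is sp3: 4 σ bonds, 4 electron-density regions.
C6 has 4 σ bonds: steric number 4 → sp3.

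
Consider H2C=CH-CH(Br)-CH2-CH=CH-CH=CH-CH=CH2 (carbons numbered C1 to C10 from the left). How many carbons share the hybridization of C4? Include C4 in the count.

C4 is sp3 (only σ bonds).
C1: sp2
C2: sp2
C3: sp3 ✓
C4: sp3 ✓
C5: sp2
C6: sp2
C7: sp2
C8: sp2
C9: sp2
C10: sp2
2 carbons are sp3.

2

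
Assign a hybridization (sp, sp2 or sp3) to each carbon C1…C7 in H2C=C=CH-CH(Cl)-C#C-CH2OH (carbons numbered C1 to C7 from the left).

C1 sp2, C2 sp, C3 sp2, C4 sp3, C5 sp, C6 sp, C7 sp3

C1: 3 σ bonds, plus one π bond; 3 regions of electron density → sp2.
C2 (2 σ bonds, plus two π bonds) has steric number 2: sp.
C3 has 3 σ bonds, plus one π bond: steric number 3 → sp2.
C4 (4 σ bonds) has steric number 4: sp3.
C5 is sp: 2 σ bonds, plus two π bonds, 2 electron-density regions.
C6: 2 σ bonds, plus two π bonds — 2 electron domains, sp.
C7: 4 σ bonds; 4 regions of electron density → sp3.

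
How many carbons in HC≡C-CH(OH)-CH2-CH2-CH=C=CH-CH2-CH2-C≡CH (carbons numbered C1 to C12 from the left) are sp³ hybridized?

5

C1: sp
C2: sp
C3: sp3 ✓
C4: sp3 ✓
C5: sp3 ✓
C6: sp2
C7: sp
C8: sp2
C9: sp3 ✓
C10: sp3 ✓
C11: sp
C12: sp
C3, C4, C5, C9, C10 → 5 sp3 carbons.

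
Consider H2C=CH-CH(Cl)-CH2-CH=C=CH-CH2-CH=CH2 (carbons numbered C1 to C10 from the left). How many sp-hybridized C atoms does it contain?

1

C1: sp2
C2: sp2
C3: sp3
C4: sp3
C5: sp2
C6: sp ✓
C7: sp2
C8: sp3
C9: sp2
C10: sp2
C6 → 1 sp carbon.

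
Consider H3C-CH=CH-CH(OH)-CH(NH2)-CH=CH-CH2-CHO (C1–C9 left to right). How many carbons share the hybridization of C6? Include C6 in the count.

C6 is sp2 (one π bond).
C1: sp3
C2: sp2 ✓
C3: sp2 ✓
C4: sp3
C5: sp3
C6: sp2 ✓
C7: sp2 ✓
C8: sp3
C9: sp2 ✓
5 carbons are sp2.

5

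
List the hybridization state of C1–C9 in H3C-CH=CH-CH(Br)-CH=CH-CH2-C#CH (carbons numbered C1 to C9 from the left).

C1 sp3, C2 sp2, C3 sp2, C4 sp3, C5 sp2, C6 sp2, C7 sp3, C8 sp, C9 sp

C1: 4 σ bonds — 4 electron domains, sp3.
C2 — 3 σ bonds, plus one π bond. Steric number 3, so sp2.
C3 — 3 σ bonds, plus one π bond. Steric number 3, so sp2.
C4: 4 σ bonds — 4 electron domains, sp3.
C5: 3 σ bonds, plus one π bond; 3 regions of electron density → sp2.
C6 has 3 σ bonds, plus one π bond: steric number 3 → sp2.
C7: 4 σ bonds; 4 regions of electron density → sp3.
C8: 2 σ bonds, plus two π bonds; 2 regions of electron density → sp.
C9 (2 σ bonds, plus two π bonds) has steric number 2: sp.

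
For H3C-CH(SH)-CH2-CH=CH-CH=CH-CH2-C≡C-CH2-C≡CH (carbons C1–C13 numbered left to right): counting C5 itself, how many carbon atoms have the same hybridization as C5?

4

C5 is sp2 (one π bond).
C1: sp3
C2: sp3
C3: sp3
C4: sp2 ✓
C5: sp2 ✓
C6: sp2 ✓
C7: sp2 ✓
C8: sp3
C9: sp
C10: sp
C11: sp3
C12: sp
C13: sp
4 carbons are sp2.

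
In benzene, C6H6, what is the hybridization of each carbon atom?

sp^2

Every ring carbon has three σ bonds and contributes one p electron to the aromatic π system.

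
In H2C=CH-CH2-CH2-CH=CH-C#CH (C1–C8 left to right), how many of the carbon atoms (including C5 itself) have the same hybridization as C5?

C5 is sp2 (one π bond).
C1: sp2 ✓
C2: sp2 ✓
C3: sp3
C4: sp3
C5: sp2 ✓
C6: sp2 ✓
C7: sp
C8: sp
4 carbons are sp2.

4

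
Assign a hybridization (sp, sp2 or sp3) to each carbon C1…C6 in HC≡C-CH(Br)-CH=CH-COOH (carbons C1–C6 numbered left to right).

C1 sp, C2 sp, C3 sp3, C4 sp2, C5 sp2, C6 sp2

C1 has 2 σ bonds, plus two π bonds: steric number 2 → sp.
C2 — 2 σ bonds, plus two π bonds. Steric number 2, so sp.
C3 has 4 σ bonds: steric number 4 → sp3.
C4 (3 σ bonds, plus one π bond) has steric number 3: sp2.
C5 has 3 σ bonds, plus one π bond: steric number 3 → sp2.
C6 — 3 σ bonds, plus one π bond. Steric number 3, so sp2.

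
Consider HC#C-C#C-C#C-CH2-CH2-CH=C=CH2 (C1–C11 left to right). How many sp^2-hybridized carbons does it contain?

2

C1: sp
C2: sp
C3: sp
C4: sp
C5: sp
C6: sp
C7: sp3
C8: sp3
C9: sp2 ✓
C10: sp
C11: sp2 ✓
C9, C11 → 2 sp2 carbons.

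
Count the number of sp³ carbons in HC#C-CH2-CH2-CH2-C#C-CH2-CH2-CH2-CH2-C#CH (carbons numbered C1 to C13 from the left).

C1: sp
C2: sp
C3: sp3 ✓
C4: sp3 ✓
C5: sp3 ✓
C6: sp
C7: sp
C8: sp3 ✓
C9: sp3 ✓
C10: sp3 ✓
C11: sp3 ✓
C12: sp
C13: sp
C3, C4, C5, C8, C9, C10, C11 → 7 sp3 carbons.

7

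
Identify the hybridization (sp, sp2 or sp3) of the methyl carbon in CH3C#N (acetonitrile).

sp3

The methyl carbon — 4 σ bonds. Steric number 4, so sp3.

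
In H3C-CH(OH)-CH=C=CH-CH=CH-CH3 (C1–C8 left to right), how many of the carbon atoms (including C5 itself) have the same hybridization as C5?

4

C5 is sp2 (one π bond).
C1: sp3
C2: sp3
C3: sp2 ✓
C4: sp
C5: sp2 ✓
C6: sp2 ✓
C7: sp2 ✓
C8: sp3
4 carbons are sp2.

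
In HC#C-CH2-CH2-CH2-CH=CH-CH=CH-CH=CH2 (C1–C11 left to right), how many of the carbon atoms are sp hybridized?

2

C1: sp ✓
C2: sp ✓
C3: sp3
C4: sp3
C5: sp3
C6: sp2
C7: sp2
C8: sp2
C9: sp2
C10: sp2
C11: sp2
C1, C2 → 2 sp carbons.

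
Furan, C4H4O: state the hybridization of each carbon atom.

Each carbon atom — 3 σ bonds, plus one π bond. Steric number 3, so sp2.

sp²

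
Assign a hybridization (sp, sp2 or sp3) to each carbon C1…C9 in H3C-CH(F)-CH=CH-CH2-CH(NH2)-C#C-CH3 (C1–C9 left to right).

C1 sp3, C2 sp3, C3 sp2, C4 sp2, C5 sp3, C6 sp3, C7 sp, C8 sp, C9 sp3

C1 carries 4 σ bonds, giving a steric number of 4, so it is sp3.
C2 carries 4 σ bonds, giving a steric number of 4, so it is sp3.
C3: 3 σ bonds, plus one π bond; 3 regions of electron density → sp2.
C4 (3 σ bonds, plus one π bond) has steric number 3: sp2.
C5 (4 σ bonds) has steric number 4: sp3.
C6: 4 σ bonds; 4 regions of electron density → sp3.
C7 — 2 σ bonds, plus two π bonds. Steric number 2, so sp.
C8 has 2 σ bonds, plus two π bonds: steric number 2 → sp.
C9 — 4 σ bonds. Steric number 4, so sp3.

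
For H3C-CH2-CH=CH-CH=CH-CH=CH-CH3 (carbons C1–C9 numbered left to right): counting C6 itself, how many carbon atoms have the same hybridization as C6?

C6 is sp2 (one π bond).
C1: sp3
C2: sp3
C3: sp2 ✓
C4: sp2 ✓
C5: sp2 ✓
C6: sp2 ✓
C7: sp2 ✓
C8: sp2 ✓
C9: sp3
6 carbons are sp2.

6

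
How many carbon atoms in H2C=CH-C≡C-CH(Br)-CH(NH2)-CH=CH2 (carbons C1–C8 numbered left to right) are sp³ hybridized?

2

C1: sp2
C2: sp2
C3: sp
C4: sp
C5: sp3 ✓
C6: sp3 ✓
C7: sp2
C8: sp2
C5, C6 → 2 sp3 carbons.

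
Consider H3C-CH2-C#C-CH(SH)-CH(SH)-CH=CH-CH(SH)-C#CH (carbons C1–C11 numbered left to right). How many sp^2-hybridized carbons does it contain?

C1: sp3
C2: sp3
C3: sp
C4: sp
C5: sp3
C6: sp3
C7: sp2 ✓
C8: sp2 ✓
C9: sp3
C10: sp
C11: sp
C7, C8 → 2 sp2 carbons.

2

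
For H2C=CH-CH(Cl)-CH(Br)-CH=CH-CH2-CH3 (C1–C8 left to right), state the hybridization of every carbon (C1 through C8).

C1 sp2, C2 sp2, C3 sp3, C4 sp3, C5 sp2, C6 sp2, C7 sp3, C8 sp3

C1 — 3 σ bonds, plus one π bond. Steric number 3, so sp2.
C2 (3 σ bonds, plus one π bond) has steric number 3: sp2.
C3 carries 4 σ bonds, giving a steric number of 4, so it is sp3.
C4: 4 σ bonds; 4 regions of electron density → sp3.
C5 is sp2: 3 σ bonds, plus one π bond, 3 electron-density regions.
C6 is sp2: 3 σ bonds, plus one π bond, 3 electron-density regions.
C7 has 4 σ bonds: steric number 4 → sp3.
C8: 4 σ bonds — 4 electron domains, sp3.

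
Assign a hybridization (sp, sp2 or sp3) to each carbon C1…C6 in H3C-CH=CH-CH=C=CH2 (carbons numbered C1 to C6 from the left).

C1 sp3, C2 sp2, C3 sp2, C4 sp2, C5 sp, C6 sp2

C1 has 4 σ bonds: steric number 4 → sp3.
C2 is sp2: 3 σ bonds, plus one π bond, 3 electron-density regions.
C3 is sp2: 3 σ bonds, plus one π bond, 3 electron-density regions.
C4: 3 σ bonds, plus one π bond; 3 regions of electron density → sp2.
C5 is sp: 2 σ bonds, plus two π bonds, 2 electron-density regions.
C6 carries 3 σ bonds, plus one π bond, giving a steric number of 3, so it is sp2.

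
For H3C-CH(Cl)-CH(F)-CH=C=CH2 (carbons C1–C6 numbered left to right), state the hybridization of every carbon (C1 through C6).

C1 sp3, C2 sp3, C3 sp3, C4 sp2, C5 sp, C6 sp2

C1 carries 4 σ bonds, giving a steric number of 4, so it is sp3.
C2 (4 σ bonds) has steric number 4: sp3.
C3: 4 σ bonds; 4 regions of electron density → sp3.
C4 carries 3 σ bonds, plus one π bond, giving a steric number of 3, so it is sp2.
C5: 2 σ bonds, plus two π bonds — 2 electron domains, sp.
C6 is sp2: 3 σ bonds, plus one π bond, 3 electron-density regions.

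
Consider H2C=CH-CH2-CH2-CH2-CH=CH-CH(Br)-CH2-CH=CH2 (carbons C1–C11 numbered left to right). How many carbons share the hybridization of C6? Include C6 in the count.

C6 is sp2 (one π bond).
C1: sp2 ✓
C2: sp2 ✓
C3: sp3
C4: sp3
C5: sp3
C6: sp2 ✓
C7: sp2 ✓
C8: sp3
C9: sp3
C10: sp2 ✓
C11: sp2 ✓
6 carbons are sp2.

6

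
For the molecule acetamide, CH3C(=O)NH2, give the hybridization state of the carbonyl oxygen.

sp²

The carbonyl oxygen: 1 σ bond and 2 lone pairs, plus one π bond; 3 regions of electron density → sp2.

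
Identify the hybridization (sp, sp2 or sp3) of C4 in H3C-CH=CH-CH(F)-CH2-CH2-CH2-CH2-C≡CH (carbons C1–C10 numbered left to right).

C4 has 4 σ bonds: steric number 4 → sp3.

sp³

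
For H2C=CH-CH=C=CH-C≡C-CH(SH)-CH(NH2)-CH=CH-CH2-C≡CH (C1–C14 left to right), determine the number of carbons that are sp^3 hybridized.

3

C1: sp2
C2: sp2
C3: sp2
C4: sp
C5: sp2
C6: sp
C7: sp
C8: sp3 ✓
C9: sp3 ✓
C10: sp2
C11: sp2
C12: sp3 ✓
C13: sp
C14: sp
C8, C9, C12 → 3 sp3 carbons.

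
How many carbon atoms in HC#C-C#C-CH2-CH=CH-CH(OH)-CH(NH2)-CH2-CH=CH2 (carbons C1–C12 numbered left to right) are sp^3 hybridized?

4

C1: sp
C2: sp
C3: sp
C4: sp
C5: sp3 ✓
C6: sp2
C7: sp2
C8: sp3 ✓
C9: sp3 ✓
C10: sp3 ✓
C11: sp2
C12: sp2
C5, C8, C9, C10 → 4 sp3 carbons.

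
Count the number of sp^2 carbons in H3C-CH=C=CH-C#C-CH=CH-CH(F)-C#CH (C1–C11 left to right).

4

C1: sp3
C2: sp2 ✓
C3: sp
C4: sp2 ✓
C5: sp
C6: sp
C7: sp2 ✓
C8: sp2 ✓
C9: sp3
C10: sp
C11: sp
C2, C4, C7, C8 → 4 sp2 carbons.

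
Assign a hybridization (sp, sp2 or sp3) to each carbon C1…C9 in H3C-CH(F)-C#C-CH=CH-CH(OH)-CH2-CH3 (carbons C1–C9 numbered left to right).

C1 is sp3: 4 σ bonds, 4 electron-density regions.
C2: 4 σ bonds — 4 electron domains, sp3.
C3: 2 σ bonds, plus two π bonds — 2 electron domains, sp.
C4 is sp: 2 σ bonds, plus two π bonds, 2 electron-density regions.
C5: 3 σ bonds, plus one π bond; 3 regions of electron density → sp2.
C6 (3 σ bonds, plus one π bond) has steric number 3: sp2.
C7 has 4 σ bonds: steric number 4 → sp3.
C8 has 4 σ bonds: steric number 4 → sp3.
C9 (4 σ bonds) has steric number 4: sp3.

C1 sp3, C2 sp3, C3 sp, C4 sp, C5 sp2, C6 sp2, C7 sp3, C8 sp3, C9 sp3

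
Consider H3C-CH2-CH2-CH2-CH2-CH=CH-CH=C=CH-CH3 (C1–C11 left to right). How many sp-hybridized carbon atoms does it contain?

C1: sp3
C2: sp3
C3: sp3
C4: sp3
C5: sp3
C6: sp2
C7: sp2
C8: sp2
C9: sp ✓
C10: sp2
C11: sp3
C9 → 1 sp carbon.

1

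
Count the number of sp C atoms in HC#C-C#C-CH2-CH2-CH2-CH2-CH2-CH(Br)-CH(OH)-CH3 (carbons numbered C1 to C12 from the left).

4

C1: sp ✓
C2: sp ✓
C3: sp ✓
C4: sp ✓
C5: sp3
C6: sp3
C7: sp3
C8: sp3
C9: sp3
C10: sp3
C11: sp3
C12: sp3
C1, C2, C3, C4 → 4 sp carbons.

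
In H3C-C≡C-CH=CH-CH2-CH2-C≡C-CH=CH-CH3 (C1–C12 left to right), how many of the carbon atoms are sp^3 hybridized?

4

C1: sp3 ✓
C2: sp
C3: sp
C4: sp2
C5: sp2
C6: sp3 ✓
C7: sp3 ✓
C8: sp
C9: sp
C10: sp2
C11: sp2
C12: sp3 ✓
C1, C6, C7, C12 → 4 sp3 carbons.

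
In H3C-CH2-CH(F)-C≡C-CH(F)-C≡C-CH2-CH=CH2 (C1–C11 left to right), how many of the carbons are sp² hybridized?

C1: sp3
C2: sp3
C3: sp3
C4: sp
C5: sp
C6: sp3
C7: sp
C8: sp
C9: sp3
C10: sp2 ✓
C11: sp2 ✓
C10, C11 → 2 sp2 carbons.

2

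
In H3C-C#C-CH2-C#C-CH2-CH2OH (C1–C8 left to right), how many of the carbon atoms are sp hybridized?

4

C1: sp3
C2: sp ✓
C3: sp ✓
C4: sp3
C5: sp ✓
C6: sp ✓
C7: sp3
C8: sp3
C2, C3, C5, C6 → 4 sp carbons.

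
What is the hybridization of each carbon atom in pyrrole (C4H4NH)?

sp2

Each carbon atom: 3 σ bonds, plus one π bond; 3 regions of electron density → sp2.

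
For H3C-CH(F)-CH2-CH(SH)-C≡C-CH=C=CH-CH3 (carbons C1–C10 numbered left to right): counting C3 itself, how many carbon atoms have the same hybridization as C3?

5

C3 is sp3 (only σ bonds).
C1: sp3 ✓
C2: sp3 ✓
C3: sp3 ✓
C4: sp3 ✓
C5: sp
C6: sp
C7: sp2
C8: sp
C9: sp2
C10: sp3 ✓
5 carbons are sp3.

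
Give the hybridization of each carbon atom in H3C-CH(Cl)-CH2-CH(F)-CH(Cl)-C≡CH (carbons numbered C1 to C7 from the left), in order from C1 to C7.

C1 sp3, C2 sp3, C3 sp3, C4 sp3, C5 sp3, C6 sp, C7 sp

C1 carries 4 σ bonds, giving a steric number of 4, so it is sp3.
C2 is sp3: 4 σ bonds, 4 electron-density regions.
C3 is sp3: 4 σ bonds, 4 electron-density regions.
C4 carries 4 σ bonds, giving a steric number of 4, so it is sp3.
C5: 4 σ bonds — 4 electron domains, sp3.
C6: 2 σ bonds, plus two π bonds; 2 regions of electron density → sp.
C7 has 2 σ bonds, plus two π bonds: steric number 2 → sp.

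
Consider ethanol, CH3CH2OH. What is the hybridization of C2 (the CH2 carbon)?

C2 (the CH2 carbon) — 4 σ bonds. Steric number 4, so sp3.

sp³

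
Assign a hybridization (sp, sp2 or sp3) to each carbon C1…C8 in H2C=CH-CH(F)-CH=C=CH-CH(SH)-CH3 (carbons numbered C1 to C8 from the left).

C1: 3 σ bonds, plus one π bond — 3 electron domains, sp2.
C2 (3 σ bonds, plus one π bond) has steric number 3: sp2.
C3: 4 σ bonds — 4 electron domains, sp3.
C4 has 3 σ bonds, plus one π bond: steric number 3 → sp2.
C5: 2 σ bonds, plus two π bonds; 2 regions of electron density → sp.
C6 has 3 σ bonds, plus one π bond: steric number 3 → sp2.
C7 carries 4 σ bonds, giving a steric number of 4, so it is sp3.
C8 is sp3: 4 σ bonds, 4 electron-density regions.

C1 sp2, C2 sp2, C3 sp3, C4 sp2, C5 sp, C6 sp2, C7 sp3, C8 sp3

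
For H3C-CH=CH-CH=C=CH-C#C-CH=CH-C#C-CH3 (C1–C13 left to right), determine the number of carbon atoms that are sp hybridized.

C1: sp3
C2: sp2
C3: sp2
C4: sp2
C5: sp ✓
C6: sp2
C7: sp ✓
C8: sp ✓
C9: sp2
C10: sp2
C11: sp ✓
C12: sp ✓
C13: sp3
C5, C7, C8, C11, C12 → 5 sp carbons.

5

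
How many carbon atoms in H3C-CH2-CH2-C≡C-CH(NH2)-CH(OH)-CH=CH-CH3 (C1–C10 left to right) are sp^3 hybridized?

6

C1: sp3 ✓
C2: sp3 ✓
C3: sp3 ✓
C4: sp
C5: sp
C6: sp3 ✓
C7: sp3 ✓
C8: sp2
C9: sp2
C10: sp3 ✓
C1, C2, C3, C6, C7, C10 → 6 sp3 carbons.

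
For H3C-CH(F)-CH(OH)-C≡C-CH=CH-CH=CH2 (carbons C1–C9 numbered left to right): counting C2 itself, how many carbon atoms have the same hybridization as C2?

C2 is sp3 (only σ bonds).
C1: sp3 ✓
C2: sp3 ✓
C3: sp3 ✓
C4: sp
C5: sp
C6: sp2
C7: sp2
C8: sp2
C9: sp2
3 carbons are sp3.

3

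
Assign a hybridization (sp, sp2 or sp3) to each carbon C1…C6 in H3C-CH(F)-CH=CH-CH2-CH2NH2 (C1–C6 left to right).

C1 is sp3: 4 σ bonds, 4 electron-density regions.
C2 has 4 σ bonds: steric number 4 → sp3.
C3 (3 σ bonds, plus one π bond) has steric number 3: sp2.
C4: 3 σ bonds, plus one π bond — 3 electron domains, sp2.
C5 is sp3: 4 σ bonds, 4 electron-density regions.
C6 (4 σ bonds) has steric number 4: sp3.

C1 sp3, C2 sp3, C3 sp2, C4 sp2, C5 sp3, C6 sp3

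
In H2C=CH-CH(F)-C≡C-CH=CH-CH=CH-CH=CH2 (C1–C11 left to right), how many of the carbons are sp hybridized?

C1: sp2
C2: sp2
C3: sp3
C4: sp ✓
C5: sp ✓
C6: sp2
C7: sp2
C8: sp2
C9: sp2
C10: sp2
C11: sp2
C4, C5 → 2 sp carbons.

2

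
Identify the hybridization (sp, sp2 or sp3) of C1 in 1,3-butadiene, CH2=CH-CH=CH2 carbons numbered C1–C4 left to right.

C1: 3 σ bonds, plus one π bond — 3 electron domains, sp2.

sp^2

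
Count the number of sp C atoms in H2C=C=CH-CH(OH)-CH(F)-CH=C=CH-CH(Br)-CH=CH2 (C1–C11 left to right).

2

C1: sp2
C2: sp ✓
C3: sp2
C4: sp3
C5: sp3
C6: sp2
C7: sp ✓
C8: sp2
C9: sp3
C10: sp2
C11: sp2
C2, C7 → 2 sp carbons.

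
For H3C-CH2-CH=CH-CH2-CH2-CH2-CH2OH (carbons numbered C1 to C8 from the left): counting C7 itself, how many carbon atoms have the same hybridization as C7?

C7 is sp3 (only σ bonds).
C1: sp3 ✓
C2: sp3 ✓
C3: sp2
C4: sp2
C5: sp3 ✓
C6: sp3 ✓
C7: sp3 ✓
C8: sp3 ✓
6 carbons are sp3.

6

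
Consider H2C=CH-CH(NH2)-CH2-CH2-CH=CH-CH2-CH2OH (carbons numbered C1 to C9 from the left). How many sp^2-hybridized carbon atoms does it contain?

4

C1: sp2 ✓
C2: sp2 ✓
C3: sp3
C4: sp3
C5: sp3
C6: sp2 ✓
C7: sp2 ✓
C8: sp3
C9: sp3
C1, C2, C6, C7 → 4 sp2 carbons.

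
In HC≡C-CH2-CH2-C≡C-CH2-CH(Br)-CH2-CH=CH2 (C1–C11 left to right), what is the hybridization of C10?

C10 has 3 σ bonds, plus one π bond: steric number 3 → sp2.

sp^2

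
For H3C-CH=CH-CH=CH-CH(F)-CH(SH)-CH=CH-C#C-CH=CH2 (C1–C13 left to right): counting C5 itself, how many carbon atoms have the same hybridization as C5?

C5 is sp2 (one π bond).
C1: sp3
C2: sp2 ✓
C3: sp2 ✓
C4: sp2 ✓
C5: sp2 ✓
C6: sp3
C7: sp3
C8: sp2 ✓
C9: sp2 ✓
C10: sp
C11: sp
C12: sp2 ✓
C13: sp2 ✓
8 carbons are sp2.

8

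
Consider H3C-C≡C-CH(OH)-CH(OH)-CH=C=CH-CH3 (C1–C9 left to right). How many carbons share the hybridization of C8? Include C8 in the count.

C8 is sp2 (one π bond).
C1: sp3
C2: sp
C3: sp
C4: sp3
C5: sp3
C6: sp2 ✓
C7: sp
C8: sp2 ✓
C9: sp3
2 carbons are sp2.

2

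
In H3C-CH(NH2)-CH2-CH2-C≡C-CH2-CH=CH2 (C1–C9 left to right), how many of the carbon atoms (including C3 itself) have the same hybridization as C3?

5

C3 is sp3 (only σ bonds).
C1: sp3 ✓
C2: sp3 ✓
C3: sp3 ✓
C4: sp3 ✓
C5: sp
C6: sp
C7: sp3 ✓
C8: sp2
C9: sp2
5 carbons are sp3.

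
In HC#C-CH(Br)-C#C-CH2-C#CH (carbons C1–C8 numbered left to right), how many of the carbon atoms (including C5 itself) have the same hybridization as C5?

6

C5 is sp (two π bonds).
C1: sp ✓
C2: sp ✓
C3: sp3
C4: sp ✓
C5: sp ✓
C6: sp3
C7: sp ✓
C8: sp ✓
6 carbons are sp.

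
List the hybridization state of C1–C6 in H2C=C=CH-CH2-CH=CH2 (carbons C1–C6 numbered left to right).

C1 has 3 σ bonds, plus one π bond: steric number 3 → sp2.
C2 (2 σ bonds, plus two π bonds) has steric number 2: sp.
C3 has 3 σ bonds, plus one π bond: steric number 3 → sp2.
C4: 4 σ bonds; 4 regions of electron density → sp3.
C5: 3 σ bonds, plus one π bond; 3 regions of electron density → sp2.
C6: 3 σ bonds, plus one π bond — 3 electron domains, sp2.

C1 sp2, C2 sp, C3 sp2, C4 sp3, C5 sp2, C6 sp2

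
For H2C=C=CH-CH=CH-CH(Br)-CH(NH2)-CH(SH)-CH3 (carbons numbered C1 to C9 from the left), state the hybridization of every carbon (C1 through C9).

C1 sp2, C2 sp, C3 sp2, C4 sp2, C5 sp2, C6 sp3, C7 sp3, C8 sp3, C9 sp3

C1: 3 σ bonds, plus one π bond — 3 electron domains, sp2.
C2: 2 σ bonds, plus two π bonds — 2 electron domains, sp.
C3 — 3 σ bonds, plus one π bond. Steric number 3, so sp2.
C4 carries 3 σ bonds, plus one π bond, giving a steric number of 3, so it is sp2.
C5 — 3 σ bonds, plus one π bond. Steric number 3, so sp2.
C6: 4 σ bonds — 4 electron domains, sp3.
C7 (4 σ bonds) has steric number 4: sp3.
C8 has 4 σ bonds: steric number 4 → sp3.
C9 is sp3: 4 σ bonds, 4 electron-density regions.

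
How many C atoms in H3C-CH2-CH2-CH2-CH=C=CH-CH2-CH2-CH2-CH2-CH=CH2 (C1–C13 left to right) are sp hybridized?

1

C1: sp3
C2: sp3
C3: sp3
C4: sp3
C5: sp2
C6: sp ✓
C7: sp2
C8: sp3
C9: sp3
C10: sp3
C11: sp3
C12: sp2
C13: sp2
C6 → 1 sp carbon.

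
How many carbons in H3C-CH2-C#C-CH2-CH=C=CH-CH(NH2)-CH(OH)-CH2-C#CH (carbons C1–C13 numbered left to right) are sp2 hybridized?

2

C1: sp3
C2: sp3
C3: sp
C4: sp
C5: sp3
C6: sp2 ✓
C7: sp
C8: sp2 ✓
C9: sp3
C10: sp3
C11: sp3
C12: sp
C13: sp
C6, C8 → 2 sp2 carbons.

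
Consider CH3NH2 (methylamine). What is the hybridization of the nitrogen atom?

sp3

Three σ bonds + one lone pair = steric number 4 → sp3.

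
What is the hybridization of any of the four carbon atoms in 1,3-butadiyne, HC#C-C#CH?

sp

Every carbon is part of a C≡C triple bond: two σ regions → sp.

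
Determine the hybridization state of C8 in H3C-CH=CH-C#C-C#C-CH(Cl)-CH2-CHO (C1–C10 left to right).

sp^3

C8: 4 σ bonds; 4 regions of electron density → sp3.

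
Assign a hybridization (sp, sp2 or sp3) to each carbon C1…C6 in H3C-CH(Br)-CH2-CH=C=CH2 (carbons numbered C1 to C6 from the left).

C1 sp3, C2 sp3, C3 sp3, C4 sp2, C5 sp, C6 sp2

C1 (4 σ bonds) has steric number 4: sp3.
C2: 4 σ bonds; 4 regions of electron density → sp3.
C3 (4 σ bonds) has steric number 4: sp3.
C4 is sp2: 3 σ bonds, plus one π bond, 3 electron-density regions.
C5 — 2 σ bonds, plus two π bonds. Steric number 2, so sp.
C6: 3 σ bonds, plus one π bond; 3 regions of electron density → sp2.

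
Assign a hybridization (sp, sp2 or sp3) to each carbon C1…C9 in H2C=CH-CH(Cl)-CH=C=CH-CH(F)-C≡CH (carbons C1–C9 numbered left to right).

C1 sp2, C2 sp2, C3 sp3, C4 sp2, C5 sp, C6 sp2, C7 sp3, C8 sp, C9 sp

C1 — 3 σ bonds, plus one π bond. Steric number 3, so sp2.
C2: 3 σ bonds, plus one π bond — 3 electron domains, sp2.
C3 is sp3: 4 σ bonds, 4 electron-density regions.
C4: 3 σ bonds, plus one π bond — 3 electron domains, sp2.
C5 — 2 σ bonds, plus two π bonds. Steric number 2, so sp.
C6 is sp2: 3 σ bonds, plus one π bond, 3 electron-density regions.
C7 has 4 σ bonds: steric number 4 → sp3.
C8 carries 2 σ bonds, plus two π bonds, giving a steric number of 2, so it is sp.
C9 is sp: 2 σ bonds, plus two π bonds, 2 electron-density regions.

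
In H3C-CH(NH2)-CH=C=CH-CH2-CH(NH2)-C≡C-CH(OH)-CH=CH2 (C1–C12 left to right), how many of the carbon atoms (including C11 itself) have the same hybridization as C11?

4

C11 is sp2 (one π bond).
C1: sp3
C2: sp3
C3: sp2 ✓
C4: sp
C5: sp2 ✓
C6: sp3
C7: sp3
C8: sp
C9: sp
C10: sp3
C11: sp2 ✓
C12: sp2 ✓
4 carbons are sp2.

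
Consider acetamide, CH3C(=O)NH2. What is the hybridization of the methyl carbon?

The methyl carbon carries 4 σ bonds, giving a steric number of 4, so it is sp3.

sp^3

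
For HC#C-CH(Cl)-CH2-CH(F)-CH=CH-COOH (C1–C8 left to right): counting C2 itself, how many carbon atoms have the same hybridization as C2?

2

C2 is sp (two π bonds).
C1: sp ✓
C2: sp ✓
C3: sp3
C4: sp3
C5: sp3
C6: sp2
C7: sp2
C8: sp2
2 carbons are sp.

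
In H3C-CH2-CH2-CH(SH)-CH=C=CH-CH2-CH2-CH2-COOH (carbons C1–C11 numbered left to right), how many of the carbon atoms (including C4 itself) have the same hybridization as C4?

7

C4 is sp3 (only σ bonds).
C1: sp3 ✓
C2: sp3 ✓
C3: sp3 ✓
C4: sp3 ✓
C5: sp2
C6: sp
C7: sp2
C8: sp3 ✓
C9: sp3 ✓
C10: sp3 ✓
C11: sp2
7 carbons are sp3.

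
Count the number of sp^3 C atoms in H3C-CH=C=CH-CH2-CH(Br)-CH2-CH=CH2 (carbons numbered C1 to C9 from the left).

4

C1: sp3 ✓
C2: sp2
C3: sp
C4: sp2
C5: sp3 ✓
C6: sp3 ✓
C7: sp3 ✓
C8: sp2
C9: sp2
C1, C5, C6, C7 → 4 sp3 carbons.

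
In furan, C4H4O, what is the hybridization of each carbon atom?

Each carbon atom has 3 σ bonds, plus one π bond: steric number 3 → sp2.

sp²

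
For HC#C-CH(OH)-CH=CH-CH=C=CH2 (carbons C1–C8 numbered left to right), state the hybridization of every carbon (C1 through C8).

C1 sp, C2 sp, C3 sp3, C4 sp2, C5 sp2, C6 sp2, C7 sp, C8 sp2

C1 carries 2 σ bonds, plus two π bonds, giving a steric number of 2, so it is sp.
C2 has 2 σ bonds, plus two π bonds: steric number 2 → sp.
C3 has 4 σ bonds: steric number 4 → sp3.
C4 has 3 σ bonds, plus one π bond: steric number 3 → sp2.
C5: 3 σ bonds, plus one π bond; 3 regions of electron density → sp2.
C6 (3 σ bonds, plus one π bond) has steric number 3: sp2.
C7: 2 σ bonds, plus two π bonds; 2 regions of electron density → sp.
C8 carries 3 σ bonds, plus one π bond, giving a steric number of 3, so it is sp2.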